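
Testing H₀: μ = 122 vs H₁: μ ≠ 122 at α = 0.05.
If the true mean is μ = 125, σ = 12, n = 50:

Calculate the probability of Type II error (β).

SE = σ/√n = 12/√50 = 1.6971
Critical values: μ₀ ± z_0.025×SE = 122 ± 1.960×1.6971
Acceptance region: (118.6737, 125.3263)
Under H₁ (μ = 125): z_high = (125.3263 - 125)/1.6971 = 0.1923, z_low = (118.6737 - 125)/1.6971 = -3.7277
β = P(not reject | H₁) = Φ(0.1923) - Φ(-3.7277) ≈ 0.5761

Answer: β ≈ 0.5761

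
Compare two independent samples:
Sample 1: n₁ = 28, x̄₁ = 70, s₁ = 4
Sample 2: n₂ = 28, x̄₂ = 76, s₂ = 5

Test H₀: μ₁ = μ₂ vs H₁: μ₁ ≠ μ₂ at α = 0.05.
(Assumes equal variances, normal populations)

Pooled variance: s²_p = [27×4² + 27×5²]/(54) = 20.5000
s_p = 4.5277
SE = s_p×√(1/n₁ + 1/n₂) = 4.5277×√(1/28 + 1/28) = 1.2101
t = (x̄₁ - x̄₂)/SE = (70 - 76)/1.2101 = -4.9583
df = 54, t-critical = ±2.005
Decision: reject H₀

Answer: t = -4.9583, reject H₀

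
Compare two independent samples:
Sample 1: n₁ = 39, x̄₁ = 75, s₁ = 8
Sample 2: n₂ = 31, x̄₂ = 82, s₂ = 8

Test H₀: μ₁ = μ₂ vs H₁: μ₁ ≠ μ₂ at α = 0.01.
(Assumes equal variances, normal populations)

Pooled variance: s²_p = [38×8² + 30×8²]/(68) = 64.0000
s_p = 8.0000
SE = s_p×√(1/n₁ + 1/n₂) = 8.0000×√(1/39 + 1/31) = 1.9250
t = (x̄₁ - x̄₂)/SE = (75 - 82)/1.9250 = -3.6364
df = 68, t-critical = ±2.650
Decision: reject H₀

Answer: t = -3.6364, reject H₀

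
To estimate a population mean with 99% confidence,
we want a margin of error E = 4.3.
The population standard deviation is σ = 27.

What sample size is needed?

z_0.005 = 2.576
n = (z×σ/E)² = (2.576×27/4.3)²
n = 261.6269
Round up: n = 262

Answer: n = 262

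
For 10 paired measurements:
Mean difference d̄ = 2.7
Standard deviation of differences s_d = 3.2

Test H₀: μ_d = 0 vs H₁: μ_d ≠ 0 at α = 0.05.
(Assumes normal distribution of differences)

Answer: t = 2.6682, reject H₀

Derivation:
df = n - 1 = 9
SE = s_d/√n = 3.2/√10 = 1.0119
t = d̄/SE = 2.7/1.0119 = 2.6682
Critical value: t_{0.025,9} = ±2.262
p-value ≈ 0.0257
Decision: reject H₀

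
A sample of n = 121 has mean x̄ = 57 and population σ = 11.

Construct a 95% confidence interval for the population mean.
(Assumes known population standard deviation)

Confidence level: 95%, α = 0.05
z_0.025 = 1.960
SE = σ/√n = 11/√121 = 1.0000
Margin of error = 1.960 × 1.0000 = 1.9600
CI: x̄ ± margin = 57 ± 1.9600
CI: (55.0400, 58.9600)

Answer: (55.0400, 58.9600)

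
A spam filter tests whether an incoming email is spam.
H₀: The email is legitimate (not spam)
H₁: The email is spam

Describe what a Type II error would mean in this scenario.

Type I error: rejecting H₀ when it is actually true (false positive).
Type II error: failing to reject H₀ when H₁ is actually true (false negative).

Answer: Letting a spam email through to the inbox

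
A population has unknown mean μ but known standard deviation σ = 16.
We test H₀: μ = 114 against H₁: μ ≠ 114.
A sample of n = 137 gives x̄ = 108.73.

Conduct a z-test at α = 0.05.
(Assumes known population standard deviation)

Standard error: SE = σ/√n = 16/√137 = 1.3670
z-statistic: z = (x̄ - μ₀)/SE = (108.73 - 114)/1.3670 = -3.8552
Critical value: ±1.960
p-value = 0.0001
Decision: reject H₀

Answer: z = -3.8552, reject H₀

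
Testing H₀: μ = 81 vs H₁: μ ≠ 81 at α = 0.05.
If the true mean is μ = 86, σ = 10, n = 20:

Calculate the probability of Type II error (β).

SE = σ/√n = 10/√20 = 2.2361
Critical values: μ₀ ± z_0.025×SE = 81 ± 1.960×2.2361
Acceptance region: (76.6172, 85.3828)
Under H₁ (μ = 86): z_high = (85.3828 - 86)/2.2361 = -0.2760, z_low = (76.6172 - 86)/2.2361 = -4.1961
β = P(not reject | H₁) = Φ(-0.2760) - Φ(-4.1961) ≈ 0.3913

Answer: β ≈ 0.3913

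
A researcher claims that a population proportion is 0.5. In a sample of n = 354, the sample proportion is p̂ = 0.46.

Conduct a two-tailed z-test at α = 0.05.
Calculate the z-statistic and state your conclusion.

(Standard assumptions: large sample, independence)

Answer: z = -1.5052, fail to reject H₀

Derivation:
H₀: p = 0.5, H₁: p ≠ 0.5
Standard error: SE = √(p₀(1-p₀)/n) = √(0.5×0.5/354) = 0.026575
z-statistic: z = (p̂ - p₀)/SE = (0.46 - 0.5)/0.026575 = -1.5052
Critical value: z_0.025 = ±1.960
p-value = 0.1323
Decision: fail to reject H₀ at α = 0.05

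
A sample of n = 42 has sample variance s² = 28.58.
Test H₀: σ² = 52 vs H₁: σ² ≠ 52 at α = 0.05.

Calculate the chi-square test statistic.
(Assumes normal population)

df = n - 1 = 41
χ² = (n-1)s²/σ₀² = 41×28.58/52 = 22.5342
Critical values: χ²_{0.975,41} = 25.215, χ²_{0.025,41} = 60.561
Rejection region: χ² < 25.215 or χ² > 60.561
Decision: reject H₀

Answer: χ² = 22.5342, reject H₀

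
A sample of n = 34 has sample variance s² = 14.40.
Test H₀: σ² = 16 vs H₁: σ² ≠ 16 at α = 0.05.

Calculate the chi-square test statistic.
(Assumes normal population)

Answer: χ² = 29.7000, fail to reject H₀

Derivation:
df = n - 1 = 33
χ² = (n-1)s²/σ₀² = 33×14.40/16 = 29.7000
Critical values: χ²_{0.975,33} = 19.047, χ²_{0.025,33} = 50.725
Rejection region: χ² < 19.047 or χ² > 50.725
Decision: fail to reject H₀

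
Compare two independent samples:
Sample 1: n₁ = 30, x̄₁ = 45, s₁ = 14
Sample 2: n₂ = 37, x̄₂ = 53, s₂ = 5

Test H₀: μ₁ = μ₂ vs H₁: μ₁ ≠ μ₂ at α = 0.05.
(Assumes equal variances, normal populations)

Pooled variance: s²_p = [29×14² + 36×5²]/(65) = 101.2923
s_p = 10.0644
SE = s_p×√(1/n₁ + 1/n₂) = 10.0644×√(1/30 + 1/37) = 2.4727
t = (x̄₁ - x̄₂)/SE = (45 - 53)/2.4727 = -3.2353
df = 65, t-critical = ±1.997
Decision: reject H₀

Answer: t = -3.2353, reject H₀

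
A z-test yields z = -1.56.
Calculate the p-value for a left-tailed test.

Answer: p-value ≈ 0.0594

Derivation:
For z = -1.56:
p = P(Z < -1.56) = Φ(-1.56) = 0.0594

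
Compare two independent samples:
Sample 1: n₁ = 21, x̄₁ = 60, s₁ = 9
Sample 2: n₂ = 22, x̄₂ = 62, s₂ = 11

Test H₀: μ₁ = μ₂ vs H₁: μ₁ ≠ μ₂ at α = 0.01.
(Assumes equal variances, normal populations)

Pooled variance: s²_p = [20×9² + 21×11²]/(41) = 101.4878
s_p = 10.0741
SE = s_p×√(1/n₁ + 1/n₂) = 10.0741×√(1/21 + 1/22) = 3.0734
t = (x̄₁ - x̄₂)/SE = (60 - 62)/3.0734 = -0.6507
df = 41, t-critical = ±2.701
Decision: fail to reject H₀

Answer: t = -0.6507, fail to reject H₀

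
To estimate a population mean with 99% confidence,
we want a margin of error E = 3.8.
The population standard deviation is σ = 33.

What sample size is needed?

Answer: n = 501

Derivation:
z_0.005 = 2.576
n = (z×σ/E)² = (2.576×33/3.8)²
n = 500.4404
Round up: n = 501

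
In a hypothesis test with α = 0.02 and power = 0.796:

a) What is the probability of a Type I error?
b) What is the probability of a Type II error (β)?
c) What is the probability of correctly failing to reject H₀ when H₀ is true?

Answer: a) 0.02, b) 0.204, c) 0.98

Derivation:
a) Type I error probability = α = 0.02
b) Power = P(reject H₀ | H₁ true) = 1 - β = 0.796, so Type II error probability = β = 1 - Power = 0.204
c) P(fail to reject H₀ | H₀ true) = 1 - α = 0.98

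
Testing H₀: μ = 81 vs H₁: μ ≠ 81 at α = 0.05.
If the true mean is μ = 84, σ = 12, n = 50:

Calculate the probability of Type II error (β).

SE = σ/√n = 12/√50 = 1.6971
Critical values: μ₀ ± z_0.025×SE = 81 ± 1.960×1.6971
Acceptance region: (77.6737, 84.3263)
Under H₁ (μ = 84): z_high = (84.3263 - 84)/1.6971 = 0.1923, z_low = (77.6737 - 84)/1.6971 = -3.7277
β = P(not reject | H₁) = Φ(0.1923) - Φ(-3.7277) ≈ 0.5761

Answer: β ≈ 0.5761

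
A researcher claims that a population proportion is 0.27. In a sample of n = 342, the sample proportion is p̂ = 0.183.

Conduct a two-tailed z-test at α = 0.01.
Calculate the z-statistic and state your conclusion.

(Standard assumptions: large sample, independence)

Answer: z = -3.6239, reject H₀

Derivation:
H₀: p = 0.27, H₁: p ≠ 0.27
Standard error: SE = √(p₀(1-p₀)/n) = √(0.27×0.73/342) = 0.024007
z-statistic: z = (p̂ - p₀)/SE = (0.183 - 0.27)/0.024007 = -3.6239
Critical value: z_0.005 = ±2.576
p-value = 0.0003
Decision: reject H₀ at α = 0.01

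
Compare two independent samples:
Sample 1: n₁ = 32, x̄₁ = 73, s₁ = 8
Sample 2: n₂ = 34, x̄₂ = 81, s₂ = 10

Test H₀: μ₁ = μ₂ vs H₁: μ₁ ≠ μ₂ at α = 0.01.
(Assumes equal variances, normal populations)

Pooled variance: s²_p = [31×8² + 33×10²]/(64) = 82.5625
s_p = 9.0864
SE = s_p×√(1/n₁ + 1/n₂) = 9.0864×√(1/32 + 1/34) = 2.2379
t = (x̄₁ - x̄₂)/SE = (73 - 81)/2.2379 = -3.5748
df = 64, t-critical = ±2.655
Decision: reject H₀

Answer: t = -3.5748, reject H₀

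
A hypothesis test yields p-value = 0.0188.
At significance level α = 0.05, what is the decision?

Answer: reject H₀

Derivation:
Compare p-value to α:
0.0188 < 0.05
Decision: reject H₀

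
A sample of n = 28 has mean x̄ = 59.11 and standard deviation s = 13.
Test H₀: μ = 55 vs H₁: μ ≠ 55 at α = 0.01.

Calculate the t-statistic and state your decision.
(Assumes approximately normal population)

Answer: t = 1.6729, fail to reject H₀

Derivation:
df = n - 1 = 27
SE = s/√n = 13/√28 = 2.4568
t = (x̄ - μ₀)/SE = (59.11 - 55)/2.4568 = 1.6729
Critical value: t_{0.005,27} = ±2.771
p-value ≈ 0.1059
Decision: fail to reject H₀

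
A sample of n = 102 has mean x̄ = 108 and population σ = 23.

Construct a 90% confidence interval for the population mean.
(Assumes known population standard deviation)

Confidence level: 90%, α = 0.1
z_0.05 = 1.645
SE = σ/√n = 23/√102 = 2.2773
Margin of error = 1.645 × 2.2773 = 3.7462
CI: x̄ ± margin = 108 ± 3.7462
CI: (104.2538, 111.7462)

Answer: (104.2538, 111.7462)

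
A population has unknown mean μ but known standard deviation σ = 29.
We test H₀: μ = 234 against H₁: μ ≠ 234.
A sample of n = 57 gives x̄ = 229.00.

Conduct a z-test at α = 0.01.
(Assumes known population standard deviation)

Answer: z = -1.3017, fail to reject H₀

Derivation:
Standard error: SE = σ/√n = 29/√57 = 3.8411
z-statistic: z = (x̄ - μ₀)/SE = (229.00 - 234)/3.8411 = -1.3017
Critical value: ±2.576
p-value = 0.1930
Decision: fail to reject H₀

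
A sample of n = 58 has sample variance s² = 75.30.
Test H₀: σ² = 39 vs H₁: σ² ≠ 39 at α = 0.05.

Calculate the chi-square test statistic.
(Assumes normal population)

df = n - 1 = 57
χ² = (n-1)s²/σ₀² = 57×75.30/39 = 110.0538
Critical values: χ²_{0.975,57} = 38.027, χ²_{0.025,57} = 79.752
Rejection region: χ² < 38.027 or χ² > 79.752
Decision: reject H₀

Answer: χ² = 110.0538, reject H₀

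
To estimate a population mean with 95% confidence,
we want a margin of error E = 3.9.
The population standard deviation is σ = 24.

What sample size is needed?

Answer: n = 146

Derivation:
z_0.025 = 1.960
n = (z×σ/E)² = (1.960×24/3.9)²
n = 145.4807
Round up: n = 146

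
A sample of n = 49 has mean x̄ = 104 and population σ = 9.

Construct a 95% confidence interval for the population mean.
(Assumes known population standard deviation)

Confidence level: 95%, α = 0.05
z_0.025 = 1.960
SE = σ/√n = 9/√49 = 1.2857
Margin of error = 1.960 × 1.2857 = 2.5200
CI: x̄ ± margin = 104 ± 2.5200
CI: (101.4800, 106.5200)

Answer: (101.4800, 106.5200)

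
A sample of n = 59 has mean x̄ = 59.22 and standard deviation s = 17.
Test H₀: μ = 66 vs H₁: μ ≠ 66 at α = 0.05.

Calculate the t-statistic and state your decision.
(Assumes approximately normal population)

df = n - 1 = 58
SE = s/√n = 17/√59 = 2.2132
t = (x̄ - μ₀)/SE = (59.22 - 66)/2.2132 = -3.0634
Critical value: t_{0.025,58} = ±2.002
p-value ≈ 0.0033
Decision: reject H₀

Answer: t = -3.0634, reject H₀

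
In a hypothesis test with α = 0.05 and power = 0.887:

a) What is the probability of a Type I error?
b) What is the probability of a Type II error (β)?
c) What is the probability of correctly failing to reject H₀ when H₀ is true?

Answer: a) 0.05, b) 0.113, c) 0.95

Derivation:
a) Type I error probability = α = 0.05
b) Power = P(reject H₀ | H₁ true) = 1 - β = 0.887, so Type II error probability = β = 1 - Power = 0.113
c) P(fail to reject H₀ | H₀ true) = 1 - α = 0.95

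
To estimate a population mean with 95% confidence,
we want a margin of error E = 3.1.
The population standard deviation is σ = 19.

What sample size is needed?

Answer: n = 145

Derivation:
z_0.025 = 1.960
n = (z×σ/E)² = (1.960×19/3.1)²
n = 144.3098
Round up: n = 145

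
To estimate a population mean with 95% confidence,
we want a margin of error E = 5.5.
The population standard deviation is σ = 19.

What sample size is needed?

Answer: n = 46

Derivation:
z_0.025 = 1.960
n = (z×σ/E)² = (1.960×19/5.5)²
n = 45.8452
Round up: n = 46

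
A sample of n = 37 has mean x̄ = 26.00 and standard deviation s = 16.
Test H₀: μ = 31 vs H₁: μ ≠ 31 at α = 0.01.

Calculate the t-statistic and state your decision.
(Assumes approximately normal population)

df = n - 1 = 36
SE = s/√n = 16/√37 = 2.6304
t = (x̄ - μ₀)/SE = (26.00 - 31)/2.6304 = -1.9009
Critical value: t_{0.005,36} = ±2.719
p-value ≈ 0.0653
Decision: fail to reject H₀

Answer: t = -1.9009, fail to reject H₀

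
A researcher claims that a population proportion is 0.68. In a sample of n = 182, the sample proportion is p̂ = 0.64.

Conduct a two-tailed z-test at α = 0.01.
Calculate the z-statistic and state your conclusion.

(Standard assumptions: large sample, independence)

H₀: p = 0.68, H₁: p ≠ 0.68
Standard error: SE = √(p₀(1-p₀)/n) = √(0.68×0.32/182) = 0.034578
z-statistic: z = (p̂ - p₀)/SE = (0.64 - 0.68)/0.034578 = -1.1568
Critical value: z_0.005 = ±2.576
p-value = 0.2474
Decision: fail to reject H₀ at α = 0.01

Answer: z = -1.1568, fail to reject H₀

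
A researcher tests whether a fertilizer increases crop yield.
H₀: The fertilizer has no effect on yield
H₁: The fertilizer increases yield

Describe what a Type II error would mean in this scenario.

Answer: Failing to recommend an effective fertilizer

Derivation:
Type I error (α): Rejecting H₀ when H₀ is true
Type II error (β): Failing to reject H₀ when H₁ is true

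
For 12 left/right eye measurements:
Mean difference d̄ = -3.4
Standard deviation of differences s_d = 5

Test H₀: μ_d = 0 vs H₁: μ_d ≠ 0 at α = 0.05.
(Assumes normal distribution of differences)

df = n - 1 = 11
SE = s_d/√n = 5/√12 = 1.4434
t = d̄/SE = -3.4/1.4434 = -2.3555
Critical value: t_{0.025,11} = ±2.201
p-value ≈ 0.0381
Decision: reject H₀

Answer: t = -2.3555, reject H₀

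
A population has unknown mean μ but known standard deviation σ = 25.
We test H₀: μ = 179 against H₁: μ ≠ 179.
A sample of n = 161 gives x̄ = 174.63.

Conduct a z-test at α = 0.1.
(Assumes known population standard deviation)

Standard error: SE = σ/√n = 25/√161 = 1.9703
z-statistic: z = (x̄ - μ₀)/SE = (174.63 - 179)/1.9703 = -2.2179
Critical value: ±1.645
p-value = 0.0266
Decision: reject H₀

Answer: z = -2.2179, reject H₀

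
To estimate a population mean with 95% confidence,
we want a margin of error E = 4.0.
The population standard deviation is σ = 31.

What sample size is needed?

Answer: n = 231

Derivation:
z_0.025 = 1.960
n = (z×σ/E)² = (1.960×31/4.0)²
n = 230.7361
Round up: n = 231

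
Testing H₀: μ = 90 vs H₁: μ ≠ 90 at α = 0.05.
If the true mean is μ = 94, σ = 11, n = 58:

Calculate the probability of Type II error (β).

Answer: β ≈ 0.2092

Derivation:
SE = σ/√n = 11/√58 = 1.4444
Critical values: μ₀ ± z_0.025×SE = 90 ± 1.960×1.4444
Acceptance region: (87.1690, 92.8310)
Under H₁ (μ = 94): z_high = (92.8310 - 94)/1.4444 = -0.8093, z_low = (87.1690 - 94)/1.4444 = -4.7293
β = P(not reject | H₁) = Φ(-0.8093) - Φ(-4.7293) ≈ 0.2092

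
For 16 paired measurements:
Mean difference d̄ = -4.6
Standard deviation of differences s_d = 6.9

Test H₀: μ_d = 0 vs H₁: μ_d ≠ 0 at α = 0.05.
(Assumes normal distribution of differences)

Answer: t = -2.6667, reject H₀

Derivation:
df = n - 1 = 15
SE = s_d/√n = 6.9/√16 = 1.7250
t = d̄/SE = -4.6/1.7250 = -2.6667
Critical value: t_{0.025,15} = ±2.131
p-value ≈ 0.0176
Decision: reject H₀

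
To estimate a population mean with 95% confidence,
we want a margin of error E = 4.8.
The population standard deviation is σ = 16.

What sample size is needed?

z_0.025 = 1.960
n = (z×σ/E)² = (1.960×16/4.8)²
n = 42.6844
Round up: n = 43

Answer: n = 43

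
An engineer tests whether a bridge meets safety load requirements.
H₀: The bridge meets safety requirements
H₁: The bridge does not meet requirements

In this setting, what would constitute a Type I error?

A Type I error (probability α) occurs when we reject a true H₀.
A Type II error (probability β) occurs when we fail to reject a false H₀.

Answer: Unnecessarily closing a safe bridge for repairs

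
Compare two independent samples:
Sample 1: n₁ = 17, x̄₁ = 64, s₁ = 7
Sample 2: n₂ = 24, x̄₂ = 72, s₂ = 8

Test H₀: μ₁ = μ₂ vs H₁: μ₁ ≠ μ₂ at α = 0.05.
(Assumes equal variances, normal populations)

Answer: t = -3.3181, reject H₀

Derivation:
Pooled variance: s²_p = [16×7² + 23×8²]/(39) = 57.8462
s_p = 7.6057
SE = s_p×√(1/n₁ + 1/n₂) = 7.6057×√(1/17 + 1/24) = 2.4110
t = (x̄₁ - x̄₂)/SE = (64 - 72)/2.4110 = -3.3181
df = 39, t-critical = ±2.023
Decision: reject H₀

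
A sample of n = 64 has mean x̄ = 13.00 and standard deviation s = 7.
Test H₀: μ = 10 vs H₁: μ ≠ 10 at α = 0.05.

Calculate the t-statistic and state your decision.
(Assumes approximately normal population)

Answer: t = 3.4286, reject H₀

Derivation:
df = n - 1 = 63
SE = s/√n = 7/√64 = 0.8750
t = (x̄ - μ₀)/SE = (13.00 - 10)/0.8750 = 3.4286
Critical value: t_{0.025,63} = ±1.998
p-value ≈ 0.0011
Decision: reject H₀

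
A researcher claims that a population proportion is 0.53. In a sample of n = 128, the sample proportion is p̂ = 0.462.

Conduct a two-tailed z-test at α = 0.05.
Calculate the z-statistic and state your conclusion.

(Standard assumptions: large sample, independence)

Answer: z = -1.5414, fail to reject H₀

Derivation:
H₀: p = 0.53, H₁: p ≠ 0.53
Standard error: SE = √(p₀(1-p₀)/n) = √(0.53×0.47/128) = 0.044115
z-statistic: z = (p̂ - p₀)/SE = (0.462 - 0.53)/0.044115 = -1.5414
Critical value: z_0.025 = ±1.960
p-value = 0.1232
Decision: fail to reject H₀ at α = 0.05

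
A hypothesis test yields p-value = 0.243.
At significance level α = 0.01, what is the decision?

Compare p-value to α:
0.243 ≥ 0.01
Decision: fail to reject H₀

Answer: fail to reject H₀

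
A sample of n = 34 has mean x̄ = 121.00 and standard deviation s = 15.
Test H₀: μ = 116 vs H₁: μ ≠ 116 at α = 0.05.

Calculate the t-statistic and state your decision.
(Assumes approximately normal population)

df = n - 1 = 33
SE = s/√n = 15/√34 = 2.5725
t = (x̄ - μ₀)/SE = (121.00 - 116)/2.5725 = 1.9436
Critical value: t_{0.025,33} = ±2.035
p-value ≈ 0.0605
Decision: fail to reject H₀

Answer: t = 1.9436, fail to reject H₀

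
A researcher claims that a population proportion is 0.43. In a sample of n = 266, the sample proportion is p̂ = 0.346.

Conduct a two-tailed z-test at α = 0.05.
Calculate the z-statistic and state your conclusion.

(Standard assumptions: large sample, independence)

Answer: z = -2.7673, reject H₀

Derivation:
H₀: p = 0.43, H₁: p ≠ 0.43
Standard error: SE = √(p₀(1-p₀)/n) = √(0.43×0.57/266) = 0.030355
z-statistic: z = (p̂ - p₀)/SE = (0.346 - 0.43)/0.030355 = -2.7673
Critical value: z_0.025 = ±1.960
p-value = 0.0057
Decision: reject H₀ at α = 0.05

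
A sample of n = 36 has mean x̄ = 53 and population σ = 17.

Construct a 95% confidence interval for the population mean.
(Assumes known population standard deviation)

Answer: (47.4467, 58.5533)

Derivation:
Confidence level: 95%, α = 0.05
z_0.025 = 1.960
SE = σ/√n = 17/√36 = 2.8333
Margin of error = 1.960 × 2.8333 = 5.5533
CI: x̄ ± margin = 53 ± 5.5533
CI: (47.4467, 58.5533)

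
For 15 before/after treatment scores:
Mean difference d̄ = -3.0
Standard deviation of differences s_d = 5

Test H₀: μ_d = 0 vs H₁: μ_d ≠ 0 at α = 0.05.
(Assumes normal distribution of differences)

Answer: t = -2.3238, reject H₀

Derivation:
df = n - 1 = 14
SE = s_d/√n = 5/√15 = 1.2910
t = d̄/SE = -3.0/1.2910 = -2.3238
Critical value: t_{0.025,14} = ±2.145
p-value ≈ 0.0357
Decision: reject H₀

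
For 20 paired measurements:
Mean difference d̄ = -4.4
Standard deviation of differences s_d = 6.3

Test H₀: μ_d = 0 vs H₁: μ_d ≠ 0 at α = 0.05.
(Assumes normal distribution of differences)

Answer: t = -3.1234, reject H₀

Derivation:
df = n - 1 = 19
SE = s_d/√n = 6.3/√20 = 1.4087
t = d̄/SE = -4.4/1.4087 = -3.1234
Critical value: t_{0.025,19} = ±2.093
p-value ≈ 0.0056
Decision: reject H₀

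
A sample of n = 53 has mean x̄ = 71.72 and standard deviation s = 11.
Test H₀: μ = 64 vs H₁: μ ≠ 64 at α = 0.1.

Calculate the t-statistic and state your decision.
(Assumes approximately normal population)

Answer: t = 5.1092, reject H₀

Derivation:
df = n - 1 = 52
SE = s/√n = 11/√53 = 1.5110
t = (x̄ - μ₀)/SE = (71.72 - 64)/1.5110 = 5.1092
Critical value: t_{0.05,52} = ±1.675
p-value < 0.0001
Decision: reject H₀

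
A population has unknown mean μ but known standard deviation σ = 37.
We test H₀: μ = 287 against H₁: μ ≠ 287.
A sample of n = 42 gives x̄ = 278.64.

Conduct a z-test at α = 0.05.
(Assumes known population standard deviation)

Standard error: SE = σ/√n = 37/√42 = 5.7092
z-statistic: z = (x̄ - μ₀)/SE = (278.64 - 287)/5.7092 = -1.4643
Critical value: ±1.960
p-value = 0.1431
Decision: fail to reject H₀

Answer: z = -1.4643, fail to reject H₀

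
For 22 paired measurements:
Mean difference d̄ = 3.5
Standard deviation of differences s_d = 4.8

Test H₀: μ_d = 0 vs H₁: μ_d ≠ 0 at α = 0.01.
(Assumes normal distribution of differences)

df = n - 1 = 21
SE = s_d/√n = 4.8/√22 = 1.0234
t = d̄/SE = 3.5/1.0234 = 3.4200
Critical value: t_{0.005,21} = ±2.831
p-value ≈ 0.0026
Decision: reject H₀

Answer: t = 3.4200, reject H₀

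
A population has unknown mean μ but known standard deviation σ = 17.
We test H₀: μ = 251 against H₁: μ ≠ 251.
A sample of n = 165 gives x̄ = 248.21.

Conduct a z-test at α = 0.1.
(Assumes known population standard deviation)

Answer: z = -2.1082, reject H₀

Derivation:
Standard error: SE = σ/√n = 17/√165 = 1.3234
z-statistic: z = (x̄ - μ₀)/SE = (248.21 - 251)/1.3234 = -2.1082
Critical value: ±1.645
p-value = 0.0350
Decision: reject H₀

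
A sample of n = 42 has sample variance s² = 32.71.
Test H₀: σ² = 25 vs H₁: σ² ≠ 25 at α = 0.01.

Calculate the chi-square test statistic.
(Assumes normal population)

df = n - 1 = 41
χ² = (n-1)s²/σ₀² = 41×32.71/25 = 53.6444
Critical values: χ²_{0.995,41} = 21.421, χ²_{0.005,41} = 68.053
Rejection region: χ² < 21.421 or χ² > 68.053
Decision: fail to reject H₀

Answer: χ² = 53.6444, fail to reject H₀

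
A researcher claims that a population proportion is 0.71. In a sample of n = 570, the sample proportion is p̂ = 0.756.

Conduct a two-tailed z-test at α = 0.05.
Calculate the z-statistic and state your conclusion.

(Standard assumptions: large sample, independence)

H₀: p = 0.71, H₁: p ≠ 0.71
Standard error: SE = √(p₀(1-p₀)/n) = √(0.71×0.29/570) = 0.019006
z-statistic: z = (p̂ - p₀)/SE = (0.756 - 0.71)/0.019006 = 2.4203
Critical value: z_0.025 = ±1.960
p-value = 0.0155
Decision: reject H₀ at α = 0.05

Answer: z = 2.4203, reject H₀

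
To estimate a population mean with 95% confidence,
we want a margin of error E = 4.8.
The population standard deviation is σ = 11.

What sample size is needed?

z_0.025 = 1.960
n = (z×σ/E)² = (1.960×11/4.8)²
n = 20.1751
Round up: n = 21

Answer: n = 21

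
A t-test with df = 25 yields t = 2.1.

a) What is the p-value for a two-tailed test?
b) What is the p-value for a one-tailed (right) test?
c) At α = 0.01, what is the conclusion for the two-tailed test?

Answer: a) 0.0460, b) 0.0230, c) fail to reject H₀

Derivation:
Using t-distribution with df = 25:
a) Two-tailed: p = 2×P(T > 2.1) = 0.0460
b) One-tailed: p = P(T > 2.1) = 0.0230
c) 0.0460 ≥ 0.01, fail to reject H₀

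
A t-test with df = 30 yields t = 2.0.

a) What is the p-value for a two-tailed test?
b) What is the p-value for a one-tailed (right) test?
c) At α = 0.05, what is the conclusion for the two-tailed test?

Using t-distribution with df = 30:
a) Two-tailed: p = 2×P(T > 2.0) = 0.0546
b) One-tailed: p = P(T > 2.0) = 0.0273
c) 0.0546 ≥ 0.05, fail to reject H₀

Answer: a) 0.0546, b) 0.0273, c) fail to reject H₀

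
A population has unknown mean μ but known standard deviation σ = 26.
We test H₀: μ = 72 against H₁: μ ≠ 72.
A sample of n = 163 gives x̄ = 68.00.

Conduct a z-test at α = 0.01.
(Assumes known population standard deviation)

Standard error: SE = σ/√n = 26/√163 = 2.0365
z-statistic: z = (x̄ - μ₀)/SE = (68.00 - 72)/2.0365 = -1.9642
Critical value: ±2.576
p-value = 0.0495
Decision: fail to reject H₀

Answer: z = -1.9642, fail to reject H₀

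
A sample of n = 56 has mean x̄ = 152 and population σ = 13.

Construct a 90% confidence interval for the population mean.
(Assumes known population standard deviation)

Confidence level: 90%, α = 0.1
z_0.05 = 1.645
SE = σ/√n = 13/√56 = 1.7372
Margin of error = 1.645 × 1.7372 = 2.8577
CI: x̄ ± margin = 152 ± 2.8577
CI: (149.1423, 154.8577)

Answer: (149.1423, 154.8577)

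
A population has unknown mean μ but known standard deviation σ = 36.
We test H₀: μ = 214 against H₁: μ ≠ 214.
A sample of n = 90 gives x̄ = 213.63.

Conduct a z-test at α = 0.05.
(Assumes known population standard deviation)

Standard error: SE = σ/√n = 36/√90 = 3.7947
z-statistic: z = (x̄ - μ₀)/SE = (213.63 - 214)/3.7947 = -0.0975
Critical value: ±1.960
p-value = 0.9223
Decision: fail to reject H₀

Answer: z = -0.0975, fail to reject H₀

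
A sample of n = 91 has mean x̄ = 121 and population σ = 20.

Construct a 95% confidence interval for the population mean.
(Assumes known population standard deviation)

Answer: (116.8907, 125.1093)

Derivation:
Confidence level: 95%, α = 0.05
z_0.025 = 1.960
SE = σ/√n = 20/√91 = 2.0966
Margin of error = 1.960 × 2.0966 = 4.1093
CI: x̄ ± margin = 121 ± 4.1093
CI: (116.8907, 125.1093)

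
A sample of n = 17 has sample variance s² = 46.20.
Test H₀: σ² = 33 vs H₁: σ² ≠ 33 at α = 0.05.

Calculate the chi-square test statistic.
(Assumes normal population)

df = n - 1 = 16
χ² = (n-1)s²/σ₀² = 16×46.20/33 = 22.4000
Critical values: χ²_{0.975,16} = 6.908, χ²_{0.025,16} = 28.845
Rejection region: χ² < 6.908 or χ² > 28.845
Decision: fail to reject H₀

Answer: χ² = 22.4000, fail to reject H₀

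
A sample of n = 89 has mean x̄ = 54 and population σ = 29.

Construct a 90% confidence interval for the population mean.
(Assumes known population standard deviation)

Answer: (48.9433, 59.0567)

Derivation:
Confidence level: 90%, α = 0.1
z_0.05 = 1.645
SE = σ/√n = 29/√89 = 3.0740
Margin of error = 1.645 × 3.0740 = 5.0567
CI: x̄ ± margin = 54 ± 5.0567
CI: (48.9433, 59.0567)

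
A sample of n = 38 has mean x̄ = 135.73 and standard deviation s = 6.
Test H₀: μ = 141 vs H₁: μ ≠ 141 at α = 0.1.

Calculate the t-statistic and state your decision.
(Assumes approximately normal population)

Answer: t = -5.4146, reject H₀

Derivation:
df = n - 1 = 37
SE = s/√n = 6/√38 = 0.9733
t = (x̄ - μ₀)/SE = (135.73 - 141)/0.9733 = -5.4146
Critical value: t_{0.05,37} = ±1.687
p-value < 0.0001
Decision: reject H₀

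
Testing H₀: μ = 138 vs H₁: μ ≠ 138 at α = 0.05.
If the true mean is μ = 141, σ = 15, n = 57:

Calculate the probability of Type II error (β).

SE = σ/√n = 15/√57 = 1.9868
Critical values: μ₀ ± z_0.025×SE = 138 ± 1.960×1.9868
Acceptance region: (134.1059, 141.8941)
Under H₁ (μ = 141): z_high = (141.8941 - 141)/1.9868 = 0.4500, z_low = (134.1059 - 141)/1.9868 = -3.4700
β = P(not reject | H₁) = Φ(0.4500) - Φ(-3.4700) ≈ 0.6734

Answer: β ≈ 0.6734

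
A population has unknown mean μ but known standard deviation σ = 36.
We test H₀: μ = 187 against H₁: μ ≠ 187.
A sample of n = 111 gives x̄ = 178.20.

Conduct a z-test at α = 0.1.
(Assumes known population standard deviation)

Answer: z = -2.5754, reject H₀

Derivation:
Standard error: SE = σ/√n = 36/√111 = 3.4170
z-statistic: z = (x̄ - μ₀)/SE = (178.20 - 187)/3.4170 = -2.5754
Critical value: ±1.645
p-value = 0.0100
Decision: reject H₀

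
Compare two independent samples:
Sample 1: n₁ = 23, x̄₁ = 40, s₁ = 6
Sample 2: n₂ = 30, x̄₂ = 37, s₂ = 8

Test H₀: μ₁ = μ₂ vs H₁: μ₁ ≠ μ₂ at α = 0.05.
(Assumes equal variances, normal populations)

Answer: t = 1.5022, fail to reject H₀

Derivation:
Pooled variance: s²_p = [22×6² + 29×8²]/(51) = 51.9216
s_p = 7.2057
SE = s_p×√(1/n₁ + 1/n₂) = 7.2057×√(1/23 + 1/30) = 1.9971
t = (x̄₁ - x̄₂)/SE = (40 - 37)/1.9971 = 1.5022
df = 51, t-critical = ±2.008
Decision: fail to reject H₀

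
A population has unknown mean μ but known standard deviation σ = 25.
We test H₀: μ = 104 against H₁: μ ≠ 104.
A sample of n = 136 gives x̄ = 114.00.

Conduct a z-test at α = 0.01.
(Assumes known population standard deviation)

Standard error: SE = σ/√n = 25/√136 = 2.1437
z-statistic: z = (x̄ - μ₀)/SE = (114.00 - 104)/2.1437 = 4.6648
Critical value: ±2.576
p-value < 0.0001
Decision: reject H₀

Answer: z = 4.6648, reject H₀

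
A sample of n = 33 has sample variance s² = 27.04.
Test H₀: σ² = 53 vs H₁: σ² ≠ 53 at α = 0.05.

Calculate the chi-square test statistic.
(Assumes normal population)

Answer: χ² = 16.3260, reject H₀

Derivation:
df = n - 1 = 32
χ² = (n-1)s²/σ₀² = 32×27.04/53 = 16.3260
Critical values: χ²_{0.975,32} = 18.291, χ²_{0.025,32} = 49.480
Rejection region: χ² < 18.291 or χ² > 49.480
Decision: reject H₀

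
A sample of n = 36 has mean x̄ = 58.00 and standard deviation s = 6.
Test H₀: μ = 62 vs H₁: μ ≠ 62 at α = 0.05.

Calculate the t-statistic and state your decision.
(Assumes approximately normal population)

df = n - 1 = 35
SE = s/√n = 6/√36 = 1.0000
t = (x̄ - μ₀)/SE = (58.00 - 62)/1.0000 = -4.0000
Critical value: t_{0.025,35} = ±2.030
p-value ≈ 0.0003
Decision: reject H₀

Answer: t = -4.0000, reject H₀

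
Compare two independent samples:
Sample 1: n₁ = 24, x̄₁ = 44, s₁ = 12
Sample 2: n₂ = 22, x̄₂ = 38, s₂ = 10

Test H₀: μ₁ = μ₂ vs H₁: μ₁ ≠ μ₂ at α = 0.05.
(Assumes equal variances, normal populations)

Pooled variance: s²_p = [23×12² + 21×10²]/(44) = 123.0000
s_p = 11.0905
SE = s_p×√(1/n₁ + 1/n₂) = 11.0905×√(1/24 + 1/22) = 3.2735
t = (x̄₁ - x̄₂)/SE = (44 - 38)/3.2735 = 1.8329
df = 44, t-critical = ±2.015
Decision: fail to reject H₀

Answer: t = 1.8329, fail to reject H₀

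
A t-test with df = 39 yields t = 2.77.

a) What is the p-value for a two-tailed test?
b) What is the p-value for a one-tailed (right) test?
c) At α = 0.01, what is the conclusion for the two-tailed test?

Answer: a) 0.0085, b) 0.0043, c) reject H₀

Derivation:
Using t-distribution with df = 39:
a) Two-tailed: p = 2×P(T > 2.77) = 0.0085
b) One-tailed: p = P(T > 2.77) = 0.0043
c) 0.0085 < 0.01, reject H₀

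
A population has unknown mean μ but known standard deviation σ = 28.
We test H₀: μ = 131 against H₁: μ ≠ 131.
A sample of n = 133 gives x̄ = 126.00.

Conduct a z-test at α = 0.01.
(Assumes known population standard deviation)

Answer: z = -2.0594, fail to reject H₀

Derivation:
Standard error: SE = σ/√n = 28/√133 = 2.4279
z-statistic: z = (x̄ - μ₀)/SE = (126.00 - 131)/2.4279 = -2.0594
Critical value: ±2.576
p-value = 0.0395
Decision: fail to reject H₀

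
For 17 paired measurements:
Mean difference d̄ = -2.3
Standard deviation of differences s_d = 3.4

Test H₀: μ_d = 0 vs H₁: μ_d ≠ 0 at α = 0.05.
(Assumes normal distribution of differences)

df = n - 1 = 16
SE = s_d/√n = 3.4/√17 = 0.8246
t = d̄/SE = -2.3/0.8246 = -2.7892
Critical value: t_{0.025,16} = ±2.120
p-value ≈ 0.0131
Decision: reject H₀

Answer: t = -2.7892, reject H₀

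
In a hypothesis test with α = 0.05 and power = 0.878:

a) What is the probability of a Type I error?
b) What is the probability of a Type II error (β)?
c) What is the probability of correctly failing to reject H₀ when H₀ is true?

a) Type I error probability = α = 0.05
b) Power = P(reject H₀ | H₁ true) = 1 - β = 0.878, so Type II error probability = β = 1 - Power = 0.122
c) P(fail to reject H₀ | H₀ true) = 1 - α = 0.95

Answer: a) 0.05, b) 0.122, c) 0.95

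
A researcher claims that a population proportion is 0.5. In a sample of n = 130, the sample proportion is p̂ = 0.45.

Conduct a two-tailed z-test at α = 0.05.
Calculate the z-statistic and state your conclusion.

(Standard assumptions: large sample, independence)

Answer: z = -1.1402, fail to reject H₀

Derivation:
H₀: p = 0.5, H₁: p ≠ 0.5
Standard error: SE = √(p₀(1-p₀)/n) = √(0.5×0.5/130) = 0.043853
z-statistic: z = (p̂ - p₀)/SE = (0.45 - 0.5)/0.043853 = -1.1402
Critical value: z_0.025 = ±1.960
p-value = 0.2542
Decision: fail to reject H₀ at α = 0.05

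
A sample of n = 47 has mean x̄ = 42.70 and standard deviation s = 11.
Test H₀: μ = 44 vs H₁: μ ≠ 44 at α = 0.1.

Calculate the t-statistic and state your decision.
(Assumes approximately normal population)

df = n - 1 = 46
SE = s/√n = 11/√47 = 1.6045
t = (x̄ - μ₀)/SE = (42.70 - 44)/1.6045 = -0.8102
Critical value: t_{0.05,46} = ±1.679
p-value ≈ 0.4220
Decision: fail to reject H₀

Answer: t = -0.8102, fail to reject H₀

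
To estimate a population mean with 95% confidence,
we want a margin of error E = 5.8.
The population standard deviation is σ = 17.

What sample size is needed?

z_0.025 = 1.960
n = (z×σ/E)² = (1.960×17/5.8)²
n = 33.0030
Round up: n = 34

Answer: n = 34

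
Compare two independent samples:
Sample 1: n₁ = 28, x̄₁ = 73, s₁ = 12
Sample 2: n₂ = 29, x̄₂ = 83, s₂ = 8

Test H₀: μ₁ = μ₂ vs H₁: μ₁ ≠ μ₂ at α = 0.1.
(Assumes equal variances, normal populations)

Answer: t = -3.7140, reject H₀

Derivation:
Pooled variance: s²_p = [27×12² + 28×8²]/(55) = 103.2727
s_p = 10.1623
SE = s_p×√(1/n₁ + 1/n₂) = 10.1623×√(1/28 + 1/29) = 2.6925
t = (x̄₁ - x̄₂)/SE = (73 - 83)/2.6925 = -3.7140
df = 55, t-critical = ±1.673
Decision: reject H₀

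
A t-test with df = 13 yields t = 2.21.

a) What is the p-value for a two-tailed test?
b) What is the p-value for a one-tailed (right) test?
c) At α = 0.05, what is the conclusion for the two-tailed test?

Using t-distribution with df = 13:
a) Two-tailed: p = 2×P(T > 2.21) = 0.0457
b) One-tailed: p = P(T > 2.21) = 0.0228
c) 0.0457 < 0.05, reject H₀

Answer: a) 0.0457, b) 0.0228, c) reject H₀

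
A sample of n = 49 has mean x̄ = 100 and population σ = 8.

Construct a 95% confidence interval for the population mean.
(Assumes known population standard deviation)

Confidence level: 95%, α = 0.05
z_0.025 = 1.960
SE = σ/√n = 8/√49 = 1.1429
Margin of error = 1.960 × 1.1429 = 2.2401
CI: x̄ ± margin = 100 ± 2.2401
CI: (97.7599, 102.2401)

Answer: (97.7599, 102.2401)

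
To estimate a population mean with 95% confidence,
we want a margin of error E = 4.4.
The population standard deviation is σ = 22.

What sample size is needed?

z_0.025 = 1.960
n = (z×σ/E)² = (1.960×22/4.4)²
n = 96.0400
Round up: n = 97

Answer: n = 97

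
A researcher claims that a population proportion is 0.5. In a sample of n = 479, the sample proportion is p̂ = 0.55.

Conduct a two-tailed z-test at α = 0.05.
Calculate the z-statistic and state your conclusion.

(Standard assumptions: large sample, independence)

H₀: p = 0.5, H₁: p ≠ 0.5
Standard error: SE = √(p₀(1-p₀)/n) = √(0.5×0.5/479) = 0.022846
z-statistic: z = (p̂ - p₀)/SE = (0.55 - 0.5)/0.022846 = 2.1886
Critical value: z_0.025 = ±1.960
p-value = 0.0286
Decision: reject H₀ at α = 0.05

Answer: z = 2.1886, reject H₀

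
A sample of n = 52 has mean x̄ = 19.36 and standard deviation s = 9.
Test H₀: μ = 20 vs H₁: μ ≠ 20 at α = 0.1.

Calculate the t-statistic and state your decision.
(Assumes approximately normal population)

df = n - 1 = 51
SE = s/√n = 9/√52 = 1.2481
t = (x̄ - μ₀)/SE = (19.36 - 20)/1.2481 = -0.5128
Critical value: t_{0.05,51} = ±1.675
p-value ≈ 0.6103
Decision: fail to reject H₀

Answer: t = -0.5128, fail to reject H₀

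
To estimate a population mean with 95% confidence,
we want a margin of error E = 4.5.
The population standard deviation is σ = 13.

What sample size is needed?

z_0.025 = 1.960
n = (z×σ/E)² = (1.960×13/4.5)²
n = 32.0608
Round up: n = 33

Answer: n = 33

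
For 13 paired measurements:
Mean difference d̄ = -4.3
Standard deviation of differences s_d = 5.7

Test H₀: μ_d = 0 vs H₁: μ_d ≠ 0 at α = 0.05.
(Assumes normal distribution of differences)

Answer: t = -2.7200, reject H₀

Derivation:
df = n - 1 = 12
SE = s_d/√n = 5.7/√13 = 1.5809
t = d̄/SE = -4.3/1.5809 = -2.7200
Critical value: t_{0.025,12} = ±2.179
p-value ≈ 0.0186
Decision: reject H₀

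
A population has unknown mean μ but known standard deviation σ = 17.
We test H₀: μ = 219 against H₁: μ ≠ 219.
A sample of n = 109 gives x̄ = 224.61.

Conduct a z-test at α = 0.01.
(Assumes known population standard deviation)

Standard error: SE = σ/√n = 17/√109 = 1.6283
z-statistic: z = (x̄ - μ₀)/SE = (224.61 - 219)/1.6283 = 3.4453
Critical value: ±2.576
p-value = 0.0006
Decision: reject H₀

Answer: z = 3.4453, reject H₀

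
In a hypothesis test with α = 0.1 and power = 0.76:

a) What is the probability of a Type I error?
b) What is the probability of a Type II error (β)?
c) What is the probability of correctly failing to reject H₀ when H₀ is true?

a) Type I error probability = α = 0.1
b) Power = P(reject H₀ | H₁ true) = 1 - β = 0.76, so Type II error probability = β = 1 - Power = 0.24
c) P(fail to reject H₀ | H₀ true) = 1 - α = 0.9

Answer: a) 0.1, b) 0.24, c) 0.9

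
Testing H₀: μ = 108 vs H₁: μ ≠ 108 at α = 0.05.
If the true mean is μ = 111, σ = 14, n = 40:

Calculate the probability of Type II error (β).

Answer: β ≈ 0.7269

Derivation:
SE = σ/√n = 14/√40 = 2.2136
Critical values: μ₀ ± z_0.025×SE = 108 ± 1.960×2.2136
Acceptance region: (103.6613, 112.3387)
Under H₁ (μ = 111): z_high = (112.3387 - 111)/2.2136 = 0.6048, z_low = (103.6613 - 111)/2.2136 = -3.3153
β = P(not reject | H₁) = Φ(0.6048) - Φ(-3.3153) ≈ 0.7269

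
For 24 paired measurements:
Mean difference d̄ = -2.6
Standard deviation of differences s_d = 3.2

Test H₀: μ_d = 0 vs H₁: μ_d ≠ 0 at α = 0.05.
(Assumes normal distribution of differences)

df = n - 1 = 23
SE = s_d/√n = 3.2/√24 = 0.6532
t = d̄/SE = -2.6/0.6532 = -3.9804
Critical value: t_{0.025,23} = ±2.069
p-value ≈ 0.0006
Decision: reject H₀

Answer: t = -3.9804, reject H₀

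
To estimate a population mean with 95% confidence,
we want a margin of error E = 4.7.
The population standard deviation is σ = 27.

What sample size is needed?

z_0.025 = 1.960
n = (z×σ/E)² = (1.960×27/4.7)²
n = 126.7780
Round up: n = 127

Answer: n = 127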